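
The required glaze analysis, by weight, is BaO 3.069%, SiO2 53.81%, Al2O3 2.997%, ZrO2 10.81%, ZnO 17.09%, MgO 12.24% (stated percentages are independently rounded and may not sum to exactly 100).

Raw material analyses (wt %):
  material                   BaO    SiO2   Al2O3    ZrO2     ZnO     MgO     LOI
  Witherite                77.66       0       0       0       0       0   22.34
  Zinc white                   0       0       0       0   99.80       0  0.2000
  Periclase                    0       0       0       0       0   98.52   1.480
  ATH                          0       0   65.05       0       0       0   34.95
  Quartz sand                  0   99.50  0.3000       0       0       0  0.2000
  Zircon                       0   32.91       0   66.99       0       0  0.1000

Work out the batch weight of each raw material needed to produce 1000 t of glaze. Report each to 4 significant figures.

Mid-chain values are printed (rounded to four significant figures) between the steps; all internal work carries full float precision from first step to last — exactly one rounding lands on each reported value — all derived quantities, including the yield, glass mass, totals, six oxide percentages, ignition loss, are rebuilt from the weighed amounts at 1000 t of glass at full precision, as they appear in the problem or the answer.
Per-oxide target masses for 1000 t glaze:
  BaO: 3.069% × 1000 = 30.69 t
  SiO2: 53.81% × 1000 = 538.1 t
  Al2O3: 2.997% × 1000 = 29.97 t
  ZrO2: 10.81% × 1000 = 108.1 t
  ZnO: 17.09% × 1000 = 170.9 t
  MgO: 12.24% × 1000 = 122.4 t
Verifying the oxide balance working from each reported weight, on the stated basis (sum by sum, the targets are met given rounding of the digits):
  BaO: 39.52·0.7766 = 30.69 t (target 30.69 t)
  SiO2: 487.4·0.9950 + 161.4·0.3291 = 538.1 t (target 538.1 t)
  Al2O3: 43.82·0.6505 + 487.4·0.003000 = 29.97 t (target 29.97 t)
  ZrO2: 161.4·0.6699 = 108.1 t (target 108.1 t)
  ZnO: 171.2·0.9980 = 170.9 t (target 170.9 t)
  MgO: 124.2·0.9852 = 122.4 t (target 122.4 t)
Consistency of the glass mass: the batch minus its LOI: 1000 t (per-oxide target masses sum to 1000 t; the stated basis being 1000 t — gaps are rounding artifacts).
Total batch = Σ batch = 1028 t; LOI removed, Σ of batch·LOI: 27.46 t; the yield ratio, glass ÷ batch: 97.33%.

Batch per 1000 t glaze:
  Witherite: 39.52 t
  Zinc white: 171.2 t
  Periclase: 124.2 t
  ATH: 43.82 t
  Quartz sand: 487.4 t
  Zircon: 161.4 t
Total batch = 1028 t; LOI loss = 27.46 t; yield = 97.33%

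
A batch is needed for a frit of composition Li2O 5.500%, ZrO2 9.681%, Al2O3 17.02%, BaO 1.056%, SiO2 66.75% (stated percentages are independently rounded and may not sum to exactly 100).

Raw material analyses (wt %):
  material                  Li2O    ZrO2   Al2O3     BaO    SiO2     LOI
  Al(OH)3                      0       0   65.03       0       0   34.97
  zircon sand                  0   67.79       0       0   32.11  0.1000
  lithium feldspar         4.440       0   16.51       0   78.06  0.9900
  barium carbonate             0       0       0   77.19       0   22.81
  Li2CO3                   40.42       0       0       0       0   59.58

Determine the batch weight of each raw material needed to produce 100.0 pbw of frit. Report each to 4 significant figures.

Batch per 100.0 pbw frit:
  Al(OH)3: 5.954 pbw
  zircon sand: 14.28 pbw
  lithium feldspar: 79.64 pbw
  barium carbonate: 1.368 pbw
  Li2CO3: 4.859 pbw
Total batch = 106.1 pbw; LOI loss = 6.092 pbw; yield = 94.26%

Each numeric step maintains full float precision at all times — intermediates appear, with 4-significant-digit rounding, alongside each step — each reported figure sees exactly one rounding. All derived quantities, including LOI, net glass mass, the totals, yield, the five compositions, are recomputed from the batch weights at 100.0 pbw of glass at full precision as set out in the problem or the answer.
Per-oxide target masses for 100.0 pbw frit:
  Li2O: 5.500% × 100.0 = 5.500 pbw
  ZrO2: 9.681% × 100.0 = 9.681 pbw
  Al2O3: 17.02% × 100.0 = 17.02 pbw
  BaO: 1.056% × 100.0 = 1.056 pbw
  SiO2: 66.75% × 100.0 = 66.75 pbw
Oxide-by-oxide audit from the weights as reported, at the basis given (sum by sum, the targets are met modulo rounding of the values):
  Li2O: 79.64·0.04440 + 4.859·0.4042 = 5.500 pbw (target 5.500 pbw)
  ZrO2: 14.28·0.6779 = 9.680 pbw (target 9.681 pbw)
  Al2O3: 5.954·0.6503 + 79.64·0.1651 = 17.02 pbw (target 17.02 pbw)
  BaO: 1.368·0.7719 = 1.056 pbw (target 1.056 pbw)
  SiO2: 14.28·0.3211 + 79.64·0.7806 = 66.75 pbw (target 66.75 pbw)
Glass-mass sanity pass: total charge less LOI = 100.0 pbw (the targets, summed, come to 100.0 pbw; basis as stated: 100.0 pbw — gaps are rounding artifacts).
Total batch = Σ batch = 106.1 pbw; LOI removed, Σ of batch·LOI: 6.092 pbw; glass ÷ batch gives a yield of 94.26%.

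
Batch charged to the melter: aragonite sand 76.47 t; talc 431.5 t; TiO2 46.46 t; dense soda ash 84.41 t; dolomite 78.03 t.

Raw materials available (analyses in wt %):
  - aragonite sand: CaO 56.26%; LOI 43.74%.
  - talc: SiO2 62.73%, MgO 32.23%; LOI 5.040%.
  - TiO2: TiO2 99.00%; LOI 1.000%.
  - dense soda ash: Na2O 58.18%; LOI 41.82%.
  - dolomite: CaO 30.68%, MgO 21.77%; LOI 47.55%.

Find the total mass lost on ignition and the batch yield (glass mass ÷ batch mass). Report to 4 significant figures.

Working values are printed with 4-significant-digit rounding in the working. All arithmetic runs at full float precision through every step — exactly one rounding goes into each reported value — all derived quantities (glass mass, yield, five oxide percentages, LOI, the totals) are recomputed from the weighed amounts for 588.8 t of glass at exact precision exactly as shown in either problem or answer.
LOI of each material in turn:
  aragonite sand: 76.47 × 0.4374 = 33.45 t
  talc: 431.5 × 0.05040 = 21.75 t
  TiO2: 46.46 × 0.01000 = 0.4646 t
  dense soda ash: 84.41 × 0.4182 = 35.30 t
  dolomite: 78.03 × 0.4755 = 37.10 t
Total LOI = 128.1 t
Glass = batch − LOI = 716.9 − 128.1 = 588.8 t

LOI loss = 128.1 t; glass = 588.8 t; yield = 82.14%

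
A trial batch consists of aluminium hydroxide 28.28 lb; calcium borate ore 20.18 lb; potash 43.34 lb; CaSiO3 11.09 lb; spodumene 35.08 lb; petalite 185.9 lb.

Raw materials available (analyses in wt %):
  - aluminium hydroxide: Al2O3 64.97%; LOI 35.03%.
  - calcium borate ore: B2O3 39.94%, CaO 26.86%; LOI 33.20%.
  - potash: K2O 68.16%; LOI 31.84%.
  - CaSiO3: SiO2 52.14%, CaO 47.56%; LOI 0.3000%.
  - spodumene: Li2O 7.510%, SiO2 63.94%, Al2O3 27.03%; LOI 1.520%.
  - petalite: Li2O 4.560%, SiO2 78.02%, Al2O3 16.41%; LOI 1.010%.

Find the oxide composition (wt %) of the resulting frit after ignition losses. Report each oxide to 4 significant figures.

Glass mass = 291.0 lb (batch 323.9 − LOI 32.85).
Composition: Li2O 3.818%, K2O 10.15%, SiO2 59.53%, B2O3 2.770%, Al2O3 20.05%, CaO 3.675%

The whole derivation carries full float precision from start to finish. Working values appear rounded to 4 significant digits between the steps — each reported number is rounded exactly once — the derived quantities are re-derived using the weight values per 291.0 lb of glass in full precision (the six compositions, the totals, LOI, glass mass, yield) exactly as printed in either problem or answer.
What the batch supplies per oxide:
  Li2O: 35.08·0.07510 + 185.9·0.04560 = 11.11 lb
  K2O: 43.34·0.6816 = 29.54 lb
  SiO2: 11.09·0.5214 + 35.08·0.6394 + 185.9·0.7802 = 173.3 lb
  B2O3: 20.18·0.3994 = 8.060 lb
  Al2O3: 28.28·0.6497 + 35.08·0.2703 + 185.9·0.1641 = 58.36 lb
  CaO: 20.18·0.2686 + 11.09·0.4756 = 10.69 lb
LOI: 28.28·0.3503 + 20.18·0.3320 + 43.34·0.3184 + 11.09·0.003000 + 35.08·0.01520 + 185.9·0.01010 = 32.85 lb
Glass = total batch minus LOI = 323.9 − 32.85 = 291.0 lb (= Σ oxide masses)
each wt % is 100 × oxide ÷ glass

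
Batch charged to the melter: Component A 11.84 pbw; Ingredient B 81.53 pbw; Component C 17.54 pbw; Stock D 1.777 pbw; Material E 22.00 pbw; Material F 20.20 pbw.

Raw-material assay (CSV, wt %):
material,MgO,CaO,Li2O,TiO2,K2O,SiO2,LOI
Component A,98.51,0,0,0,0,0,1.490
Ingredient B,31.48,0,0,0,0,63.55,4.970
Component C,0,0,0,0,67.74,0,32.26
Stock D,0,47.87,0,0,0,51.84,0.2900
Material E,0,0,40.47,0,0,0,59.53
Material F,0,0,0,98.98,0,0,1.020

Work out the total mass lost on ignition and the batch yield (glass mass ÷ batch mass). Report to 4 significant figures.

LOI loss = 23.19 pbw; glass = 131.7 pbw; yield = 85.02%

Each numeric step carries full float precision all the way through — rounding to four significant digits extends to each working value as displayed. Exactly one rounding lands on each reported number — all derived quantities are rebuilt in full float precision (ignition loss, six oxide percentages, net glass mass, totals, yield) starting from the weights for 131.7 pbw of glass as written in problem or answer.
Per-material ignition loss:
  Component A: 11.84 × 0.01490 = 0.1764 pbw
  Ingredient B: 81.53 × 0.04970 = 4.052 pbw
  Component C: 17.54 × 0.3226 = 5.658 pbw
  Stock D: 1.777 × 0.002900 = 0.005153 pbw
  Material E: 22.00 × 0.5953 = 13.10 pbw
  Material F: 20.20 × 0.01020 = 0.2060 pbw
Total LOI = 23.19 pbw
Glass = batch − LOI = 154.9 − 23.19 = 131.7 pbw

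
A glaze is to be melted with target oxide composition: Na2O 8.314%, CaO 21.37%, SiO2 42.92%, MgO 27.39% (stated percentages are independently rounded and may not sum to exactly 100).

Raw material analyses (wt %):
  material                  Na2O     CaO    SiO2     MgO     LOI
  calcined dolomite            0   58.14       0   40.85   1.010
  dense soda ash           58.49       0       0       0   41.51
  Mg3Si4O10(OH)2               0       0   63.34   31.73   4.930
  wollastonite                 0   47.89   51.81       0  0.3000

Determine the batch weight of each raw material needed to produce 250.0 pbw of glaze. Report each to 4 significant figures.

The whole derivation maintains full float precision at all times; intermediates are displayed (rounded to 4 significant figures) when written out. Exactly one rounding lands on every reported figure. The derived quantities (LOI, totals, the four compositions, yield, net glass mass) are re-derived in full precision starting from the weights per 250.0 pbw of glass, as they appear in question or answer.
The oxide mass targets at 250.0 pbw glaze:
  Na2O: 8.314% × 250.0 = 20.78 pbw
  CaO: 21.37% × 250.0 = 53.42 pbw
  SiO2: 42.92% × 250.0 = 107.3 pbw
  MgO: 27.39% × 250.0 = 68.47 pbw
A balance pass over the oxides, with the batch weights as given, against the basis in use (oxide sums agree with the targets given rounding of the digits):
  Na2O: 35.54·0.5849 = 20.79 pbw (target 20.78 pbw)
  CaO: 60.36·0.5814 + 38.28·0.4789 = 53.43 pbw (target 53.42 pbw)
  SiO2: 138.1·0.6334 + 38.28·0.5181 = 107.3 pbw (target 107.3 pbw)
  MgO: 60.36·0.4085 + 138.1·0.3173 = 68.48 pbw (target 68.47 pbw)
Mass balance on the glass: total charge less LOI = 250.0 pbw (the Σ of target masses is 250.0 pbw; basis as stated: 250.0 pbw — any gap is answer rounding).
Batch total: Σ batch = 272.3 pbw; Σ batch·LOI gives LOI loss = 22.29 pbw; the yield ratio, glass ÷ batch: 91.82%.

Batch per 250.0 pbw glaze:
  calcined dolomite: 60.36 pbw
  dense soda ash: 35.54 pbw
  Mg3Si4O10(OH)2: 138.1 pbw
  wollastonite: 38.28 pbw
Total batch = 272.3 pbw; LOI loss = 22.29 pbw; yield = 91.82%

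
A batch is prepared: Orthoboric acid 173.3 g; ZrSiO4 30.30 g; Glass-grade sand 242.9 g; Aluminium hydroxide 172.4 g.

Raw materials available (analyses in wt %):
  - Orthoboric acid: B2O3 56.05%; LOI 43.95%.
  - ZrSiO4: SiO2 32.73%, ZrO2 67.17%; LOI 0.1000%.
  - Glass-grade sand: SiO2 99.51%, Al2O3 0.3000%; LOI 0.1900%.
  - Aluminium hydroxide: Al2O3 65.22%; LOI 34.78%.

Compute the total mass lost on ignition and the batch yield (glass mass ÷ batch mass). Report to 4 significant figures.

Working values are printed (rounded to four significant digits) within the worked lines — each numeric step keeps exact precision all the way through — every reported number includes exactly one rounding — the derived quantities, including net glass mass, four oxide percentages, the totals, ignition loss, yield, are computed from the weighed amounts for 482.3 g of glass in full float precision precisely as stated by the question or the answer.
Loss on ignition, line by line:
  Orthoboric acid: 173.3 × 0.4395 = 76.17 g
  ZrSiO4: 30.30 × 0.001000 = 0.03030 g
  Glass-grade sand: 242.9 × 0.001900 = 0.4615 g
  Aluminium hydroxide: 172.4 × 0.3478 = 59.96 g
Total LOI = 136.6 g
Glass = batch − LOI = 618.9 − 136.6 = 482.3 g

LOI loss = 136.6 g; glass = 482.3 g; yield = 77.93%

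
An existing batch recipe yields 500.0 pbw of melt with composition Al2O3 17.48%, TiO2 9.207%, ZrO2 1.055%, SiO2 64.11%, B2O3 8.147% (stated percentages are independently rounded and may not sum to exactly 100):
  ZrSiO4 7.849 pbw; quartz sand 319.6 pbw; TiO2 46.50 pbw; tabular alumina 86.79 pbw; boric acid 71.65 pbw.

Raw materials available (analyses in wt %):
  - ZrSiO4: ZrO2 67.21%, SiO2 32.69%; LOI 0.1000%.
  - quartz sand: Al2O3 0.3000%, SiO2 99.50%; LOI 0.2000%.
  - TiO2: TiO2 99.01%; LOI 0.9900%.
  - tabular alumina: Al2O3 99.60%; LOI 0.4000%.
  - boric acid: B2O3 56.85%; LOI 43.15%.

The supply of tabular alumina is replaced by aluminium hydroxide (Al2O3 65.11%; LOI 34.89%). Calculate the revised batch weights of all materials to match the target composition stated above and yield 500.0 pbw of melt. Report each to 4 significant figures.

Revised batch per 500.0 pbw melt:
  ZrSiO4: 7.849 pbw
  quartz sand: 319.6 pbw
  TiO2: 46.50 pbw
  aluminium hydroxide: 132.8 pbw
  boric acid: 71.65 pbw
Total batch = 578.4 pbw; LOI loss = 78.36 pbw

Every computation keeps full precision all the way through — values along the way appear with 4-significant-digit rounding as written. Every reported value takes a single rounding; all derived quantities are rebuilt starting from the weights at 500.0 pbw of glass at full float precision (ignition loss, the five compositions, the totals, glass mass, the yield), precisely as stated by question or answer.
Per-oxide target masses for 500.0 pbw melt:
  Al2O3: 17.48% × 500.0 = 87.40 pbw
  TiO2: 9.207% × 500.0 = 46.04 pbw
  ZrO2: 1.055% × 500.0 = 5.275 pbw
  SiO2: 64.11% × 500.0 = 320.6 pbw
  B2O3: 8.147% × 500.0 = 40.74 pbw
Balance tally, oxide-wise, on the weights just shown, relative to the basis at hand (oxide sums agree with the targets inside rounding margins):
  Al2O3: 319.6·0.003000 + 132.8·0.6511 = 87.42 pbw (target 87.40 pbw)
  TiO2: 46.50·0.9901 = 46.04 pbw (target 46.04 pbw)
  ZrO2: 7.849·0.6721 = 5.275 pbw (target 5.275 pbw)
  SiO2: 7.849·0.3269 + 319.6·0.9950 = 320.6 pbw (target 320.6 pbw)
  B2O3: 71.65·0.5685 = 40.73 pbw (target 40.74 pbw)
Glass-mass bookkeeping: whole batch net of LOI = 500.0 pbw (per-oxide target masses sum to 500.0 pbw; versus the stated basis of 500.0 pbw — gaps are rounding artifacts).
Batch total: Σ batch = 578.4 pbw; LOI loss = Σ batch·LOI = 78.36 pbw; yield: glass divided by total = 86.45%.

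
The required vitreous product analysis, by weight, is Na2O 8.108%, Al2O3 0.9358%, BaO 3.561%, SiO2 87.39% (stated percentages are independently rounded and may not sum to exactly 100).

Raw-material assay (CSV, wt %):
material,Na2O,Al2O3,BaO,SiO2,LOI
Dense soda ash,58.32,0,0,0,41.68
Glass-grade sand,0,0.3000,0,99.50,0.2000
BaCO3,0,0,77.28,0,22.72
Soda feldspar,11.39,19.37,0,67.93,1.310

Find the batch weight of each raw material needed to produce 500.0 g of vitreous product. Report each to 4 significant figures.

Batch per 500.0 g vitreous product:
  Dense soda ash: 66.09 g
  Glass-grade sand: 427.2 g
  BaCO3: 23.04 g
  Soda feldspar: 17.54 g
Total batch = 533.9 g; LOI loss = 33.87 g; yield = 93.66%

Working values are shown (rounded to 4 significant digits) on the page. The working math holds full precision throughout; every reported value takes just one rounding — derived quantities (ignition loss, glass mass, yield, the four compositions, totals) are computed in exact precision using the weight values on 500.0 g of glass, as they appear in the problem or the answer.
Oxide mass targets, per 500.0 g vitreous product:
  Na2O: 8.108% × 500.0 = 40.54 g
  Al2O3: 0.9358% × 500.0 = 4.679 g
  BaO: 3.561% × 500.0 = 17.80 g
  SiO2: 87.39% × 500.0 = 437.0 g
Sums-versus-targets review using the reported weights, at the basis given (oxide sums agree with the targets up to rounding of the answer):
  Na2O: 66.09·0.5832 + 17.54·0.1139 = 40.54 g (target 40.54 g)
  Al2O3: 427.2·0.003000 + 17.54·0.1937 = 4.679 g (target 4.679 g)
  BaO: 23.04·0.7728 = 17.81 g (target 17.80 g)
  SiO2: 427.2·0.9950 + 17.54·0.6793 = 437.0 g (target 437.0 g)
Glass-mass sanity pass: total batch − LOI = 500.0 g (the targets, summed, come to 500.0 g; against the stated basis, 500.0 g — a pure rounding effect).
Batch total: Σ batch = 533.9 g; the LOI term Σ batch·LOI equals 33.87 g; glass ÷ batch gives a yield of 93.66%.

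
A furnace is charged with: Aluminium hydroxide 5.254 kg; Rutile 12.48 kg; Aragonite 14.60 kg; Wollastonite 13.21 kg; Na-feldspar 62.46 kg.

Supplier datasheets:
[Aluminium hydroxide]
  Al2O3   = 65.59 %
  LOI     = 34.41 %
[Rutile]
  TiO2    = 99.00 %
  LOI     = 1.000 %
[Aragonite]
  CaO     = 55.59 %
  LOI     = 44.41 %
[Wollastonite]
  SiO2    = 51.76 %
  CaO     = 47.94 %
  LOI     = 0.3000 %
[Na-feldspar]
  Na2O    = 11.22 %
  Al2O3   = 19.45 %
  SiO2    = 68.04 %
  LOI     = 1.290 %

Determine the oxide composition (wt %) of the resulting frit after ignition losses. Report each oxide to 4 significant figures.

Glass mass = 98.74 kg (batch 108.0 − LOI 9.262).
Composition: Na2O 7.097%, TiO2 12.51%, Al2O3 15.79%, SiO2 49.96%, CaO 14.63%

The whole derivation runs at exact precision all the way through. Working values are printed (rounded to 4 significant figures) across the worked steps; a single rounding completes every reported number — the derived quantities (ignition loss, the totals, net glass mass, the five compositions, yield) are carried from the batch weights for 98.74 kg of glass at full float precision as quoted within the question or the answer.
Delivered oxide masses:
  Na2O: 62.46·0.1122 = 7.008 kg
  TiO2: 12.48·0.9900 = 12.36 kg
  Al2O3: 5.254·0.6559 + 62.46·0.1945 = 15.59 kg
  SiO2: 13.21·0.5176 + 62.46·0.6804 = 49.34 kg
  CaO: 14.60·0.5559 + 13.21·0.4794 = 14.45 kg
LOI: 5.254·0.3441 + 12.48·0.01000 + 14.60·0.4441 + 13.21·0.003000 + 62.46·0.01290 = 9.262 kg
Glass = total batch minus LOI = 108.0 − 9.262 = 98.74 kg (= Σ oxide masses)
percent share: oxide ÷ glass, ×100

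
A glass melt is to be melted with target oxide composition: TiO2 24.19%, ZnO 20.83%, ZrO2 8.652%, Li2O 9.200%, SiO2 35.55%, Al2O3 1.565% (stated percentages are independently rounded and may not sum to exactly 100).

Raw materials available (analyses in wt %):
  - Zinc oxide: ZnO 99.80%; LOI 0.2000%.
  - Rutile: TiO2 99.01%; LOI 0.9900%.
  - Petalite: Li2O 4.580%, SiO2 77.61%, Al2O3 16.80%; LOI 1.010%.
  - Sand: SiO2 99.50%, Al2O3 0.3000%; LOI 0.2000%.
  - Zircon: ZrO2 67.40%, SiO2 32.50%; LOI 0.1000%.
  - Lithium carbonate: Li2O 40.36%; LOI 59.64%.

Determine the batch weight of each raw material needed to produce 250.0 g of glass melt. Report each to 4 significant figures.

Batch per 250.0 g glass melt:
  Zinc oxide: 52.18 g
  Rutile: 61.08 g
  Petalite: 22.19 g
  Sand: 61.53 g
  Zircon: 32.09 g
  Lithium carbonate: 54.47 g
Total batch = 283.5 g; LOI loss = 33.57 g; yield = 88.16%

All internal work maintains full float precision throughout — the intermediate values are displayed, rounded to four significant digits, on the page; every reported result takes just one rounding. The derived quantities are recomputed from the weighed amounts per 250.0 g of glass in exact precision (glass mass, the totals, yield, six oxide percentages, LOI) as quoted within question or answer.
Per-oxide target masses for 250.0 g glass melt:
  TiO2: 24.19% × 250.0 = 60.48 g
  ZnO: 20.83% × 250.0 = 52.08 g
  ZrO2: 8.652% × 250.0 = 21.63 g
  Li2O: 9.200% × 250.0 = 23.00 g
  SiO2: 35.55% × 250.0 = 88.88 g
  Al2O3: 1.565% × 250.0 = 3.912 g
Per-oxide balance check from the weights as reported, under the basis named above (sums match the target masses modulo rounding of the values):
  TiO2: 61.08·0.9901 = 60.48 g (target 60.48 g)
  ZnO: 52.18·0.9980 = 52.08 g (target 52.08 g)
  ZrO2: 32.09·0.6740 = 21.63 g (target 21.63 g)
  Li2O: 22.19·0.04580 + 54.47·0.4036 = 23.00 g (target 23.00 g)
  SiO2: 22.19·0.7761 + 61.53·0.9950 + 32.09·0.3250 = 88.87 g (target 88.88 g)
  Al2O3: 22.19·0.1680 + 61.53·0.003000 = 3.913 g (target 3.912 g)
Consistency of the glass mass: Σ batch − LOI loss = 250.0 g (oxide target masses add up to 250.0 g; basis as stated: 250.0 g — rounding explains the deltas).
Adding the batch up: Σ batch = 283.5 g; LOI loss = Σ batch·LOI = 33.57 g; yield, glass over the total, = 88.16%.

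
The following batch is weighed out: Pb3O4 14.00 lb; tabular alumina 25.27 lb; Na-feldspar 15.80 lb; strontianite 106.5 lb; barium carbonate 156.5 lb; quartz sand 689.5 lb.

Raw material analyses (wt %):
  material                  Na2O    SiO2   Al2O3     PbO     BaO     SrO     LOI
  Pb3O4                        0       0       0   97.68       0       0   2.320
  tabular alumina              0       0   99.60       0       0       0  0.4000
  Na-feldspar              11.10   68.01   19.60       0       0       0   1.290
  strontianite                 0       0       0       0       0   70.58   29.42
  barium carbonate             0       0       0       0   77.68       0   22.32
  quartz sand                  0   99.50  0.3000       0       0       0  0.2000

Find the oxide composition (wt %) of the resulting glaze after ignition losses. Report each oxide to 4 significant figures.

Glass mass = 939.3 lb (batch 1008 − LOI 68.27).
Composition: Na2O 0.1867%, SiO2 74.18%, Al2O3 3.229%, PbO 1.456%, BaO 12.94%, SrO 8.003%

In-progress results are printed (rounded to four significant digits) at each printed step — the working math keeps full precision in all steps. Every reported value receives exactly one rounding. Derived quantities (yield, ignition loss, glass mass, six oxide percentages, totals) are carried at full precision starting from the weights per 939.3 lb of glass, exactly as printed in the question or the answer.
Oxide masses out of the charge:
  Na2O: 15.80·0.1110 = 1.754 lb
  SiO2: 15.80·0.6801 + 689.5·0.9950 = 696.8 lb
  Al2O3: 25.27·0.9960 + 15.80·0.1960 + 689.5·0.003000 = 30.33 lb
  PbO: 14.00·0.9768 = 13.68 lb
  BaO: 156.5·0.7768 = 121.6 lb
  SrO: 106.5·0.7058 = 75.17 lb
LOI: 14.00·0.02320 + 25.27·0.004000 + 15.80·0.01290 + 106.5·0.2942 + 156.5·0.2232 + 689.5·0.002000 = 68.27 lb
The glass mass, total less LOI, = 1008 − 68.27 = 939.3 lb (= the summed oxide contributions)
percent share: oxide ÷ glass, ×100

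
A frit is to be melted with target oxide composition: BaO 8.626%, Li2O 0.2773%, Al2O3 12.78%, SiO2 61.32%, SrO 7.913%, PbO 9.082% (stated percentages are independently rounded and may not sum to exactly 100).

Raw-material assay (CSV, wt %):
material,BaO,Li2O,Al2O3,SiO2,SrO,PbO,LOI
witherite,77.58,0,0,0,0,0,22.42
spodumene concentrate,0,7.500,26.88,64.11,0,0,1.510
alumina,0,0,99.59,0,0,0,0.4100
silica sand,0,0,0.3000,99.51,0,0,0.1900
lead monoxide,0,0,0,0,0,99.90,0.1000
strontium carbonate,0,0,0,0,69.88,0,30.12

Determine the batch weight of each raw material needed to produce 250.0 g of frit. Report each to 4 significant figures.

Batch per 250.0 g frit:
  witherite: 27.80 g
  spodumene concentrate: 9.243 g
  alumina: 29.14 g
  silica sand: 148.1 g
  lead monoxide: 22.73 g
  strontium carbonate: 28.31 g
Total batch = 265.3 g; LOI loss = 15.32 g; yield = 94.22%

The whole derivation maintains full float precision through every step — in-progress results appear, rounded to four significant digits, when written out; exactly one rounding is applied to every reported number. All derived quantities are carried in exact precision (net glass mass, the totals, LOI, yield, six oxide percentages) from the batch weights per 250.0 g of glass precisely as stated by the problem or the answer.
Target oxide masses per 250.0 g frit:
  BaO: 8.626% × 250.0 = 21.56 g
  Li2O: 0.2773% × 250.0 = 0.6932 g
  Al2O3: 12.78% × 250.0 = 31.95 g
  SiO2: 61.32% × 250.0 = 153.3 g
  SrO: 7.913% × 250.0 = 19.78 g
  PbO: 9.082% × 250.0 = 22.70 g
Mass-balance tally per oxide given the weights on record, per the basis as stated (sums match the target masses once rounding is allowed for):
  BaO: 27.80·0.7758 = 21.57 g (target 21.56 g)
  Li2O: 9.243·0.07500 = 0.6932 g (target 0.6932 g)
  Al2O3: 9.243·0.2688 + 29.14·0.9959 + 148.1·0.003000 = 31.95 g (target 31.95 g)
  SiO2: 9.243·0.6411 + 148.1·0.9951 = 153.3 g (target 153.3 g)
  SrO: 28.31·0.6988 = 19.78 g (target 19.78 g)
  PbO: 22.73·0.9990 = 22.71 g (target 22.70 g)
Glass mass check: total charge less LOI = 250.0 g (summing oxide targets gives 250.0 g; the stated basis being 250.0 g — deltas are rounding alone).
Summing the batch: Σ batch = 265.3 g; LOI loss = Σ batch·LOI = 15.32 g; glass ÷ batch gives a yield of 94.22%.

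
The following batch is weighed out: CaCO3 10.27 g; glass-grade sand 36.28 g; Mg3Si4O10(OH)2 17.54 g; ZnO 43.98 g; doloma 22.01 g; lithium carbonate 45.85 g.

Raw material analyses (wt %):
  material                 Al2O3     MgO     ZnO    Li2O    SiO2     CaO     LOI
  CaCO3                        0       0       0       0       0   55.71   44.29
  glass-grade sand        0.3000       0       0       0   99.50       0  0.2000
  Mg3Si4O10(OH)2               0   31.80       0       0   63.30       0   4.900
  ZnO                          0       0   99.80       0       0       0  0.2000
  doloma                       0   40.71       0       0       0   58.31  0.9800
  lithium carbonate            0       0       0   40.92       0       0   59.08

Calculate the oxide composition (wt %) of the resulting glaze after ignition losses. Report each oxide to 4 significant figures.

All internal work keeps full float precision from start to finish; working values are rounded to 4 significant digits when quoted. Exactly one rounding goes into each reported figure — derived quantities, which include the totals, the yield, six oxide percentages, glass mass, LOI, are recomputed in full precision, as they appear in either problem or answer, starting from the weights per 143.1 g of glass.
Oxide masses out of the charge:
  Al2O3: 36.28·0.003000 = 0.1088 g
  MgO: 17.54·0.3180 + 22.01·0.4071 = 14.54 g
  ZnO: 43.98·0.9980 = 43.89 g
  Li2O: 45.85·0.4092 = 18.76 g
  SiO2: 36.28·0.9950 + 17.54·0.6330 = 47.20 g
  CaO: 10.27·0.5571 + 22.01·0.5831 = 18.56 g
LOI: 10.27·0.4429 + 36.28·0.002000 + 17.54·0.04900 + 43.98·0.002000 + 22.01·0.009800 + 45.85·0.5908 = 32.87 g
The glass mass, total less LOI, = 175.9 − 32.87 = 143.1 g (= Σ oxide masses)
oxide / glass × 100 gives the wt %

Glass mass = 143.1 g (batch 175.9 − LOI 32.87).
Composition: Al2O3 0.07608%, MgO 10.16%, ZnO 30.68%, Li2O 13.11%, SiO2 32.99%, CaO 12.97%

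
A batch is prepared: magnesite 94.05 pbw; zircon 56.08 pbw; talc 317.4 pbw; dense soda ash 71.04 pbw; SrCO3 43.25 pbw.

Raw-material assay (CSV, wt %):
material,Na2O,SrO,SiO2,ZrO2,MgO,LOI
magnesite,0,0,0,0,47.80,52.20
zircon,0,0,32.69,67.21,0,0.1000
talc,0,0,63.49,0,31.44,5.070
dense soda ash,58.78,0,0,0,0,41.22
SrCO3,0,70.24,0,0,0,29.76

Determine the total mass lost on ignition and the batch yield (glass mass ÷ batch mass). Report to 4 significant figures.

Intermediates are shown rounded to four significant figures between the steps — each numeric step carries full float precision through the solve. Every reported number takes exactly one rounding; derived quantities (ignition loss, the five compositions, yield, net glass mass, the totals) are carried from the batch weights on 474.4 pbw of glass in exact precision, as quoted within the question or the answer.
Per-material ignition loss:
  magnesite: 94.05 × 0.5220 = 49.09 pbw
  zircon: 56.08 × 0.001000 = 0.05608 pbw
  talc: 317.4 × 0.05070 = 16.09 pbw
  dense soda ash: 71.04 × 0.4122 = 29.28 pbw
  SrCO3: 43.25 × 0.2976 = 12.87 pbw
Total LOI = 107.4 pbw
Glass = batch − LOI = 581.8 − 107.4 = 474.4 pbw

LOI loss = 107.4 pbw; glass = 474.4 pbw; yield = 81.54%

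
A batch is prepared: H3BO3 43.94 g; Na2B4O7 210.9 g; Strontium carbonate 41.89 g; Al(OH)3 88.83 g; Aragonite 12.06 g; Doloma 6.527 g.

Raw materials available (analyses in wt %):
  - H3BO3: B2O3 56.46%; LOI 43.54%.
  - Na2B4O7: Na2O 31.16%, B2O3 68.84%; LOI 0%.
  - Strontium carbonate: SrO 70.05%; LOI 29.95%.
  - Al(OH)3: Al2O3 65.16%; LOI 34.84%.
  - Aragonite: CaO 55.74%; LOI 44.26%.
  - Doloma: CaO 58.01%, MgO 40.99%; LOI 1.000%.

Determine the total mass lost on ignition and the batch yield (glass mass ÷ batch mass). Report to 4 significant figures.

In-progress results are displayed (rounded to four significant figures) between the steps — every computation carries exact precision at every stage. Each reported value receives exactly one rounding; all derived quantities are carried from the weighed amounts per 336.1 g of glass at full precision (yield, the totals, glass mass, the six compositions, LOI), precisely as stated by either problem or answer.
Loss on ignition, line by line:
  H3BO3: 43.94 × 0.4354 = 19.13 g
  Na2B4O7: 210.9 × 0 = 0 g
  Strontium carbonate: 41.89 × 0.2995 = 12.55 g
  Al(OH)3: 88.83 × 0.3484 = 30.95 g
  Aragonite: 12.06 × 0.4426 = 5.338 g
  Doloma: 6.527 × 0.01000 = 0.06527 g
Total LOI = 68.03 g
Glass = batch − LOI = 404.1 − 68.03 = 336.1 g

LOI loss = 68.03 g; glass = 336.1 g; yield = 83.17%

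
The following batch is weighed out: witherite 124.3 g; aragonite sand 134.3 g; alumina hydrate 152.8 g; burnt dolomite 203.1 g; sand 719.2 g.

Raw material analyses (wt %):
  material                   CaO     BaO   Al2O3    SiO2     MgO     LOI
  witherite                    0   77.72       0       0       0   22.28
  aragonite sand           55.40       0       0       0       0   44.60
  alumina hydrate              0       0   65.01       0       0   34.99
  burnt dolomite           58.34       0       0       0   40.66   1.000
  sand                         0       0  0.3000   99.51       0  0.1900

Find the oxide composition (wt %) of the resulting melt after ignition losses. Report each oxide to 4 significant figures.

Glass mass = 1189 g (batch 1334 − LOI 144.5).
Composition: CaO 16.22%, BaO 8.123%, Al2O3 8.534%, SiO2 60.18%, MgO 6.944%

The working math carries full precision at all times — values along the way appear, rounded to 4 significant figures, when written out. A single rounding yields every reported result; the derived quantities, including five oxide percentages, LOI, totals, glass mass, the yield, are rebuilt from the weighed amounts on 1189 g of glass in full float precision, exactly as printed in either problem or answer.
Mass of each oxide from the mix:
  CaO: 134.3·0.5540 + 203.1·0.5834 = 192.9 g
  BaO: 124.3·0.7772 = 96.61 g
  Al2O3: 152.8·0.6501 + 719.2·0.003000 = 101.5 g
  SiO2: 719.2·0.9951 = 715.7 g
  MgO: 203.1·0.4066 = 82.58 g
LOI: 124.3·0.2228 + 134.3·0.4460 + 152.8·0.3499 + 203.1·0.01000 + 719.2·0.001900 = 144.5 g
Net of LOI, the glass mass = 1334 − 144.5 = 1189 g (the oxide masses sum to this)
oxide / glass × 100 gives the wt %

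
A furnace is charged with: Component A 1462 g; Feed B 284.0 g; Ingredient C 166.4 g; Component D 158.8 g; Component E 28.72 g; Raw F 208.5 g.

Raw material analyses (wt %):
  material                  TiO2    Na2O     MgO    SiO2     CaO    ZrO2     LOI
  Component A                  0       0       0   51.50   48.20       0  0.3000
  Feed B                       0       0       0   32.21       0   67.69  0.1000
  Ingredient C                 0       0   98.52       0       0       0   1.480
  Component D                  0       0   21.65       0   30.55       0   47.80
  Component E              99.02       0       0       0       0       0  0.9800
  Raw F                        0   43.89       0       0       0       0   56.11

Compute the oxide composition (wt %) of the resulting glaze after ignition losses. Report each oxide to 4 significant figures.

Glass mass = 2108 g (batch 2308 − LOI 200.3).
Composition: TiO2 1.349%, Na2O 4.341%, MgO 9.407%, SiO2 40.06%, CaO 35.73%, ZrO2 9.119%

Each numeric step holds exact precision at every stage; the intermediate values are displayed with 4-significant-digit rounding in the working. Each reported value is rounded exactly once; the derived quantities are recomputed starting from the weights per 2108 g of glass at exact precision (ignition loss, the totals, the six compositions, glass mass, yield), precisely as stated by either problem or answer.
Oxide masses out of the charge:
  TiO2: 28.72·0.9902 = 28.44 g
  Na2O: 208.5·0.4389 = 91.51 g
  MgO: 166.4·0.9852 + 158.8·0.2165 = 198.3 g
  SiO2: 1462·0.5150 + 284.0·0.3221 = 844.4 g
  CaO: 1462·0.4820 + 158.8·0.3055 = 753.2 g
  ZrO2: 284.0·0.6769 = 192.2 g
LOI: 1462·0.003000 + 284.0·0.001000 + 166.4·0.01480 + 158.8·0.4780 + 28.72·0.009800 + 208.5·0.5611 = 200.3 g
Resulting glass, batch − LOI: 2308 − 200.3 = 2108 g (consistent with Σ oxide mass)
percent share: oxide ÷ glass, ×100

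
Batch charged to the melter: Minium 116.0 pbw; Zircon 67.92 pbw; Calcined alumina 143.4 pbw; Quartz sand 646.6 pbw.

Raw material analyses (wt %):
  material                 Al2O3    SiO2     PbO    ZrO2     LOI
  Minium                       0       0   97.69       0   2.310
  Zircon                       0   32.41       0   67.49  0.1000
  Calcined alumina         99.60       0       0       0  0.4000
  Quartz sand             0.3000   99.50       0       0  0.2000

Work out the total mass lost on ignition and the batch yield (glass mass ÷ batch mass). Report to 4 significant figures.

Mid-chain values are shown rounded to 4 significant digits in the printout. All internal work holds exact precision all the way through; each reported value carries a single rounding; all derived quantities are carried at full float precision (yield, the four compositions, totals, ignition loss, net glass mass) from the weighed amounts at 969.3 pbw of glass, exactly as printed in question or answer.
Ignition loss by material:
  Minium: 116.0 × 0.02310 = 2.680 pbw
  Zircon: 67.92 × 0.001000 = 0.06792 pbw
  Calcined alumina: 143.4 × 0.004000 = 0.5736 pbw
  Quartz sand: 646.6 × 0.002000 = 1.293 pbw
Total LOI = 4.614 pbw
Glass = batch − LOI = 973.9 − 4.614 = 969.3 pbw

LOI loss = 4.614 pbw; glass = 969.3 pbw; yield = 99.53%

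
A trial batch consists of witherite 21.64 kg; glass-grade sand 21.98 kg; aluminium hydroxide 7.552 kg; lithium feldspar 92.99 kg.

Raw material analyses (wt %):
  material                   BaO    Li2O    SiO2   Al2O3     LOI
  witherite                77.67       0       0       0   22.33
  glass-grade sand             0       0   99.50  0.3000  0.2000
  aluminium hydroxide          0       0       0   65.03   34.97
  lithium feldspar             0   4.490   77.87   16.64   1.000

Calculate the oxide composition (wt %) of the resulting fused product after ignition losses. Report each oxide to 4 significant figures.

Glass mass = 135.7 kg (batch 144.2 − LOI 8.447).
Composition: BaO 12.38%, Li2O 3.076%, SiO2 69.47%, Al2O3 15.07%

Values along the way appear with 4-significant-digit rounding within the worked lines — the working math runs at full precision through every step — each reported figure takes a single rounding — derived quantities (yield, ignition loss, totals, the four compositions, glass mass) are carried from the batch weights per 135.7 kg of glass at full float precision, as set out in question or answer.
Delivered oxide masses:
  BaO: 21.64·0.7767 = 16.81 kg
  Li2O: 92.99·0.04490 = 4.175 kg
  SiO2: 21.98·0.9950 + 92.99·0.7787 = 94.28 kg
  Al2O3: 21.98·0.003000 + 7.552·0.6503 + 92.99·0.1664 = 20.45 kg
LOI: 21.64·0.2233 + 21.98·0.002000 + 7.552·0.3497 + 92.99·0.01000 = 8.447 kg
The glass mass, total less LOI, = 144.2 − 8.447 = 135.7 kg (= the summed oxide contributions)
percent by weight: oxide/glass ×100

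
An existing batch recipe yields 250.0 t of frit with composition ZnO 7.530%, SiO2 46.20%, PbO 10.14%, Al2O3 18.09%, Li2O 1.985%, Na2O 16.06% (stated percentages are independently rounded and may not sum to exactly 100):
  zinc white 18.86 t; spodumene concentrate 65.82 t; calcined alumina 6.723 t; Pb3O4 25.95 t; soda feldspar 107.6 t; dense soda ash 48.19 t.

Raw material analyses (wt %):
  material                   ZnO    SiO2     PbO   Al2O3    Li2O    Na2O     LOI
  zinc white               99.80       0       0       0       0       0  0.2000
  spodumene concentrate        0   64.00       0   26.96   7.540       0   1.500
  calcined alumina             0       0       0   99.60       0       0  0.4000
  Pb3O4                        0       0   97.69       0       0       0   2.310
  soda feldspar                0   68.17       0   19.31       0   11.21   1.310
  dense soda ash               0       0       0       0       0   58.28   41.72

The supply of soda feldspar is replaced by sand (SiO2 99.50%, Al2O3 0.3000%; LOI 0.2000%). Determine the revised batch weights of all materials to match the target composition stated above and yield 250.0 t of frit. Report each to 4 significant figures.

Revised batch per 250.0 t frit:
  zinc white: 18.86 t
  spodumene concentrate: 65.82 t
  calcined alumina: 27.37 t
  Pb3O4: 25.95 t
  sand: 73.75 t
  dense soda ash: 68.89 t
Total batch = 280.6 t; LOI loss = 30.62 t

Each numeric step keeps full float precision from first step to last — intermediates are displayed rounded off to 4 significant figures when written out; exactly one rounding is applied to every reported number; derived quantities, which include LOI, six oxide percentages, yield, totals, net glass mass, are re-derived in exact precision, precisely as stated by the problem or the answer, starting from the weights at 250.0 t of glass.
The oxide mass targets at 250.0 t frit:
  ZnO: 7.530% × 250.0 = 18.82 t
  SiO2: 46.20% × 250.0 = 115.5 t
  PbO: 10.14% × 250.0 = 25.35 t
  Al2O3: 18.09% × 250.0 = 45.22 t
  Li2O: 1.985% × 250.0 = 4.962 t
  Na2O: 16.06% × 250.0 = 40.15 t
Verifying the oxide balance from the weights as reported, for the quoted basis mass (sum by sum, the targets are met exact up to rounding of places):
  ZnO: 18.86·0.9980 = 18.82 t (target 18.82 t)
  SiO2: 65.82·0.6400 + 73.75·0.9950 = 115.5 t (target 115.5 t)
  PbO: 25.95·0.9769 = 25.35 t (target 25.35 t)
  Al2O3: 65.82·0.2696 + 27.37·0.9960 + 73.75·0.003000 = 45.23 t (target 45.22 t)
  Li2O: 65.82·0.07540 = 4.963 t (target 4.962 t)
  Na2O: 68.89·0.5828 = 40.15 t (target 40.15 t)
Consistency of the glass mass: the batch minus its LOI: 250.0 t (summing oxide targets gives 250.0 t; with the basis standing at 250.0 t — differing by rounding only).
Whole-batch sum: Σ batch = 280.6 t; the LOI term Σ batch·LOI equals 30.62 t; the yield ratio, glass ÷ batch: 89.09%.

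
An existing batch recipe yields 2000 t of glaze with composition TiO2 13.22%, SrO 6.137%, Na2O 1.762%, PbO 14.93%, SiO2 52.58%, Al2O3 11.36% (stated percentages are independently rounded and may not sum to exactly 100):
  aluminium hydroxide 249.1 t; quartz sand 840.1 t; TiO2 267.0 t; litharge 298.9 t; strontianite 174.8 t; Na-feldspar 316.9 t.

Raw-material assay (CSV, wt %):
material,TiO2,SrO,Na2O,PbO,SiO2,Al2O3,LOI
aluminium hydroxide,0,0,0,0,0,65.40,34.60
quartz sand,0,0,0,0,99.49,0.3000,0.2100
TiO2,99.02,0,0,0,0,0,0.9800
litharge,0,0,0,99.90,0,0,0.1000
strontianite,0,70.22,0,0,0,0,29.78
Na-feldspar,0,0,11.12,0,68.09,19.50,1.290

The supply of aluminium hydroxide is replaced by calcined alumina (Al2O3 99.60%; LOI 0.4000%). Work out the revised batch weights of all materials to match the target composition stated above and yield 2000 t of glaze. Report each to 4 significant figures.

All arithmetic carries exact precision from first step to last. Working values appear, rounded to 4 significant figures, in the printout. Exactly one rounding goes into every reported value — derived quantities, including glass mass, totals, the yield, six oxide percentages, ignition loss, are recomputed using the weight values per 2000 t of glass in full float precision, exactly as shown in question or answer.
The oxide mass targets at 2000 t glaze:
  TiO2: 13.22% × 2000 = 264.4 t
  SrO: 6.137% × 2000 = 122.7 t
  Na2O: 1.762% × 2000 = 35.24 t
  PbO: 14.93% × 2000 = 298.6 t
  SiO2: 52.58% × 2000 = 1052 t
  Al2O3: 11.36% × 2000 = 227.2 t
Balance tally, oxide-wise, applying the batch weights above, per the basis as stated (sums match the target masses modulo rounding of the values):
  TiO2: 267.0·0.9902 = 264.4 t (target 264.4 t)
  SrO: 174.8·0.7022 = 122.7 t (target 122.7 t)
  Na2O: 316.9·0.1112 = 35.24 t (target 35.24 t)
  PbO: 298.9·0.9990 = 298.6 t (target 298.6 t)
  SiO2: 840.1·0.9949 + 316.9·0.6809 = 1052 t (target 1052 t)
  Al2O3: 163.5·0.9960 + 840.1·0.003000 + 316.9·0.1950 = 227.2 t (target 227.2 t)
Consistency of the glass mass: the batch minus its LOI: 2000 t (the Σ of target masses is 2000 t; versus the stated basis of 2000 t — differing by rounding only).
Batch grand total — Σ batch = 2061 t; LOI loss = Σ batch·LOI = 61.48 t; glass ÷ batch gives a yield of 97.02%.

Revised batch per 2000 t glaze:
  calcined alumina: 163.5 t
  quartz sand: 840.1 t
  TiO2: 267.0 t
  litharge: 298.9 t
  strontianite: 174.8 t
  Na-feldspar: 316.9 t
Total batch = 2061 t; LOI loss = 61.48 t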